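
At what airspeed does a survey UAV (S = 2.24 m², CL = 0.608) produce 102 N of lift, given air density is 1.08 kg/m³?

v = 11.8 m/s

L = ½ρv²S·CL ⇒ v = √(2L/(ρ·S·CL))
v = √(2 × 102 / (1.08 × 2.24 × 0.608)) = √138.7 = 11.8 m/s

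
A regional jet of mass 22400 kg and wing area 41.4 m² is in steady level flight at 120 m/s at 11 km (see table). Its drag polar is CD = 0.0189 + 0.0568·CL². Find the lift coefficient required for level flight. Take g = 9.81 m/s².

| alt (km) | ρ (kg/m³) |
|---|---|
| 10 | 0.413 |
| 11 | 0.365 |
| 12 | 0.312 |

CL = 2.02

At 11 km, from the table: ρ = 0.365 kg/m³.
Level flight ⇒ L = W = m·g = 22400 × 9.81 = 2.1974×10^5 N.
q = ½ρv² = ½ × 0.365 × 120² = 2628 Pa.
CL = W/(q·S) = 2.1974×10^5 / (2628 × 41.4) = 2.02.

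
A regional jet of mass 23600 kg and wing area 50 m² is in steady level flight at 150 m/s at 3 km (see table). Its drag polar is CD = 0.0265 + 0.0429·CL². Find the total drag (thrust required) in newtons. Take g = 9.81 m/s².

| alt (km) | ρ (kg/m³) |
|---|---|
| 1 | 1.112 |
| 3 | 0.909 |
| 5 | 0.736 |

At 3 km, from the table: ρ = 0.909 kg/m³.
In steady level flight, lift balances weight: W = mg = 23600 × 9.81 = 2.3152×10^5 N.
q = ½ρv² = ½ × 0.909 × 150² = 10230 Pa.
CL = W/(q·S) = 2.3152×10^5 / (10230 × 50) = 0.4528.
CD = 0.0265 + 0.0429 × 0.4528² = 0.0353.
D = q·S·CD = 10230 × 50 × 0.0353 = 18050 N

D = 18000 N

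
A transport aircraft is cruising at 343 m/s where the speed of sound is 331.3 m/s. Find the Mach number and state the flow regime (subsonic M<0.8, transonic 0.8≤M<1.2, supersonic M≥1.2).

M = v/a = 343 / 331.3 = 1.04
M = 1.04 → transonic.

M = 1.04 (transonic)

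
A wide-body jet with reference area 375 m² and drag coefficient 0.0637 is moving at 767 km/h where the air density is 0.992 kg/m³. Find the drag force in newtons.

D = 5.38×10^5 N

Convert speed: v = 767 km/h ÷ 3.6 = 213.1 m/s.
Dynamic pressure q = ½ρv² = ½ × 0.992 × 213.1² = 22510 Pa.
D = q·S·CD = 22510 × 375 × 0.0637 = 5.38×10^5 N ≈ 538 kN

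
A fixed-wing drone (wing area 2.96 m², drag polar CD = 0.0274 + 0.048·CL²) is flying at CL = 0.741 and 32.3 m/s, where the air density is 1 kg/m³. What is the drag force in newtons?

D = 83 N

CD = 0.0274 + 0.048 × 0.741² = 0.05376
D = ½ρv²S·CD = ½ × 1 × 32.3² × 2.96 × 0.05376 = 83 N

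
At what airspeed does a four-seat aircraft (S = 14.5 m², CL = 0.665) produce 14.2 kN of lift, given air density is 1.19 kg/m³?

v = 49.7 m/s

L = ½ρv²S·CL ⇒ v = √(2L/(ρ·S·CL))
v = √(2 × 14200 / (1.19 × 14.5 × 0.665)) = √2475 = 49.7 m/s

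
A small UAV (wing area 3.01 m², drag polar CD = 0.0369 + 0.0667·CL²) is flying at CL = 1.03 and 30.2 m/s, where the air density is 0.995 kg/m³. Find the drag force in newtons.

CD = 0.0369 + 0.0667 × 1.03² = 0.1077
D = ½ρv²S·CD = ½ × 0.995 × 30.2² × 3.01 × 0.1077 = 147 N

D = 147 N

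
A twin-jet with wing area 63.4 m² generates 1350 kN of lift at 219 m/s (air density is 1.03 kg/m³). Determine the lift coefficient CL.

From L = ½ρv²S·CL, rearranging gives CL = 2L/(ρv²S).
CL = 2 × 1.35×10^6 / (1.03 × 219² × 63.4) = 0.862

CL = 0.862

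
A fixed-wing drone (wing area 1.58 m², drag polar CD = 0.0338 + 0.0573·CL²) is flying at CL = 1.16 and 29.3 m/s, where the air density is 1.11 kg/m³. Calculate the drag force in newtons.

CD = 0.0338 + 0.0573 × 1.16² = 0.1109
D = ½ρv²S·CD = ½ × 1.11 × 29.3² × 1.58 × 0.1109 = 83.5 N

D = 83.5 N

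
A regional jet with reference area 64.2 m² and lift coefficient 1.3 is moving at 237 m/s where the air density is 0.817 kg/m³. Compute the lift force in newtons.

L = ½ρv²S·CL = ½ × 0.817 × 237² × 64.2 × 1.3 = 1.91×10^6 N ≈ 1910 kN

L = 1.91×10^6 N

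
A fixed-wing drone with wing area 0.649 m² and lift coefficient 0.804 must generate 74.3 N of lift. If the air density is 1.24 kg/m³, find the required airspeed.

v = 15.2 m/s

L = ½ρv²S·CL ⇒ v = √(2L/(ρ·S·CL))
v = √(2 × 74.3 / (1.24 × 0.649 × 0.804)) = √229.7 = 15.2 m/s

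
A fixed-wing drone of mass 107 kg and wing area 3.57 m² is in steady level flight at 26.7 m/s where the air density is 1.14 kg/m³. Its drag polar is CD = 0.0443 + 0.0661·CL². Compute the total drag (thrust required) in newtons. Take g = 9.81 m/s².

Weight W = mg = 107 × 9.81 = 1049.7 N; in level flight L = W.
Dynamic pressure q = 0.5 × 1.14 × 26.7² = 406.3 Pa.
Required CL = L/(qS) = 1049.7/(406.3·3.57) = 0.7236.
CD = 0.0443 + 0.0661 × 0.7236² = 0.07891.
D = q·S·CD = 406.3 × 3.57 × 0.07891 = 114.5 N

D = 114 N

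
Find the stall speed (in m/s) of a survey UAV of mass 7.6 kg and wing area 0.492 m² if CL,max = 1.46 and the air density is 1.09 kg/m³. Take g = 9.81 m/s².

V_stall = 13.8 m/s

At stall, lift equals weight: L = W = m·g = 7.6 × 9.81 = 74.56 N.
From L = ½ρV²S·CL,max = W: V_stall = √(2W/(ρSCL,max)) = √(2·74.56/(1.09·0.492·1.46))
V_stall = √190.4 = 13.8 m/s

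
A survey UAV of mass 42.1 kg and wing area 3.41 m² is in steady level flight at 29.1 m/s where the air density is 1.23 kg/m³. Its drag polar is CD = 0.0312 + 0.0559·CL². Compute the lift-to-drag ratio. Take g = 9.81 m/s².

L/D = 6.8

Level flight ⇒ L = W = m·g = 42.1 × 9.81 = 413 N.
q = ½ρv² = ½ × 1.23 × 29.1² = 520.8 Pa.
CL = W/(q·S) = 413 / (520.8 × 3.41) = 0.2326.
CD = 0.0312 + 0.0559 × 0.2326² = 0.03422.
L/D = CL/CD = 0.2326 / 0.03422 = 6.8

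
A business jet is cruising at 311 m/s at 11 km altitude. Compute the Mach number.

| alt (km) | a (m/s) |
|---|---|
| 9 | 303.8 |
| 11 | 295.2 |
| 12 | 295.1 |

At 11 km, from the table: a = 295.2 m/s.
M = v/a = 311 / 295.2 = 1.05

M = 1.05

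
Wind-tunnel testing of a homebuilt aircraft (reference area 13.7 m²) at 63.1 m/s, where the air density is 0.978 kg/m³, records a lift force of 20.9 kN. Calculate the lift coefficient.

CL = 0.784

From L = ½ρv²S·CL, rearranging gives CL = 2L/(ρv²S).
CL = 2 × 20900 / (0.978 × 63.1² × 13.7) = 0.784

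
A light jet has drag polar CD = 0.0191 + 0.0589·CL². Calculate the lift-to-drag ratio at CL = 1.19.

L/D = 11.6

CD = 0.0191 + 0.0589 × 1.19² = 0.1025
L/D = CL/CD = 1.19 / 0.1025 = 11.6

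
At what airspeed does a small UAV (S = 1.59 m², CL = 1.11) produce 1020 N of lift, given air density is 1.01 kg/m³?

v = 33.8 m/s

L = ½ρv²S·CL ⇒ v = √(2L/(ρ·S·CL))
v = √(2 × 1020 / (1.01 × 1.59 × 1.11)) = √1144 = 33.8 m/s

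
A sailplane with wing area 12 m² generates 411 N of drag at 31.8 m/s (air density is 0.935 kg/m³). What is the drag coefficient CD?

From D = ½ρv²S·CD, rearranging gives CD = 2D/(ρv²S).
CD = 2 × 411 / (0.935 × 31.8² × 12) = 0.0724

CD = 0.0724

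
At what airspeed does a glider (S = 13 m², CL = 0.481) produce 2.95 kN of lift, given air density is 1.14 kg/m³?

L = ½ρv²S·CL ⇒ v = √(2L/(ρ·S·CL))
v = √(2 × 2950 / (1.14 × 13 × 0.481)) = √827.7 = 28.8 m/s

v = 28.8 m/s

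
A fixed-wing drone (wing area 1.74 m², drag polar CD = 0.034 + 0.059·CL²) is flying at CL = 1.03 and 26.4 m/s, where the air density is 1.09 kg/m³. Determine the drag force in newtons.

CD = 0.034 + 0.059 × 1.03² = 0.09659
D = ½ρv²S·CD = ½ × 1.09 × 26.4² × 1.74 × 0.09659 = 63.8 N

D = 63.8 N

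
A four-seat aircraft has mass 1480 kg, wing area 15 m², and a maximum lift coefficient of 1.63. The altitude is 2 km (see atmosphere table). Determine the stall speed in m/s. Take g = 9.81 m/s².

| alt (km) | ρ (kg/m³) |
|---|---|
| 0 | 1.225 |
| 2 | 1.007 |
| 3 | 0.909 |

At 2 km, from the table: ρ = 1.007 kg/m³.
Stall occurs when L = W at CL,max. W = mg = 1480 × 9.81 = 14520 N.
V_stall = √(2W/(ρ·S·CL,max)) = √(2 × 14520 / (1.007 × 15 × 1.63))
V_stall = √1179 = 34.3 m/s

V_stall = 34.3 m/s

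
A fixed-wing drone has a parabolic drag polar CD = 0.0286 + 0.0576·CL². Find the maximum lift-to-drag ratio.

(L/D)max = 12.3

For CD = CD0 + K·CL², (L/D)max occurs at CL* = √(CD0/K) and equals 1/(2√(K·CD0)).
(L/D)max = 1/(2√(0.0576 × 0.0286)) = 1/(2 × 0.04059) = 12.3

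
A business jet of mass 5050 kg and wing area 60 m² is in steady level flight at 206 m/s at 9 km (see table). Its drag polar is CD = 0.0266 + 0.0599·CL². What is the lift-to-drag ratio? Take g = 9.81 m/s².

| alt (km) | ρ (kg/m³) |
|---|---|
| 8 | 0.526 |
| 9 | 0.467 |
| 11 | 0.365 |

L/D = 3.08

At 9 km, from the table: ρ = 0.467 kg/m³.
Weight W = mg = 5050 × 9.81 = 49540 N; in level flight L = W.
q = ½ρv² = ½ × 0.467 × 206² = 9909 Pa.
CL = 2W/(ρv²S) = 2×49540/(0.467×206²×60) = 0.08333.
CD = 0.0266 + 0.0599 × 0.08333² = 0.02702.
L/D = CL/CD = 0.08333 / 0.02702 = 3.08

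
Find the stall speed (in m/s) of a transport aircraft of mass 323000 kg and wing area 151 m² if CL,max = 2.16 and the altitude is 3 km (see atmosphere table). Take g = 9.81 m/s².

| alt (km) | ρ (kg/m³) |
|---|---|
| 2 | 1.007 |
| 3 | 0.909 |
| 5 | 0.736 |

At 3 km, from the table: ρ = 0.909 kg/m³.
Stall occurs when L = W at CL,max. W = mg = 323000 × 9.81 = 3.169×10^6 N.
From L = ½ρV²S·CL,max = W: V_stall = √(2W/(ρSCL,max)) = √(2·3.169×10^6/(0.909·151·2.16))
V_stall = √21380 = 146 m/s

V_stall = 146 m/s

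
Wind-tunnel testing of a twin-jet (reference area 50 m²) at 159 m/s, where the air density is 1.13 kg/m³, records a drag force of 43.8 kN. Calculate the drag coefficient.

CD = 0.0613

From D = ½ρv²S·CD, rearranging gives CD = 2D/(ρv²S).
CD = 2 × 43800 / (1.13 × 159² × 50) = 0.0613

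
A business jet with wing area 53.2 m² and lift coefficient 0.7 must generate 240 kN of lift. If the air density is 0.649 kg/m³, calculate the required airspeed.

v = 141 m/s

L = ½ρv²S·CL ⇒ v = √(2L/(ρ·S·CL))
v = √(2 × 2.4×10^5 / (0.649 × 53.2 × 0.7)) = √19860 = 141 m/s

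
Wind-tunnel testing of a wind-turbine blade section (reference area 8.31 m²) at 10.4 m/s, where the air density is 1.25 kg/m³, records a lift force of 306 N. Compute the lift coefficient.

From L = ½ρv²S·CL, rearranging gives CL = 2L/(ρv²S).
CL = 2 × 306 / (1.25 × 10.4² × 8.31) = 0.545

CL = 0.545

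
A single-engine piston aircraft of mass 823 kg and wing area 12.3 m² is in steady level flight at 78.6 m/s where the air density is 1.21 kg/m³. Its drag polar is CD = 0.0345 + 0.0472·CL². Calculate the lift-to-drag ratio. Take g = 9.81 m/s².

L/D = 4.88

Level flight ⇒ L = W = m·g = 823 × 9.81 = 8073.6 N.
q = ½ρv² = ½ × 1.21 × 78.6² = 3738 Pa.
Required CL = L/(qS) = 8073.6/(3738·12.3) = 0.1756.
CD = 0.0345 + 0.0472 × 0.1756² = 0.03596.
L/D = CL/CD = 0.1756 / 0.03596 = 4.88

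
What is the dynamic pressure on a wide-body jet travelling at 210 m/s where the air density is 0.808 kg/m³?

q = 17800 Pa

q = ½ρv² = ½ × 0.808 × 210² = 17800 Pa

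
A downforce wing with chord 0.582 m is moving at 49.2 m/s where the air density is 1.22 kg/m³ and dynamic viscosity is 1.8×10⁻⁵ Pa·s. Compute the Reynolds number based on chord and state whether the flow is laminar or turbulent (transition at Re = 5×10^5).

Re = ρ·v·c/μ = 1.22 × 49.2 × 0.582 / (1.8×10⁻⁵) = 1.94×10^6
Since 1.94×10^6 > 5×10^5, the flow is turbulent.

Re = 1.94×10^6 (turbulent)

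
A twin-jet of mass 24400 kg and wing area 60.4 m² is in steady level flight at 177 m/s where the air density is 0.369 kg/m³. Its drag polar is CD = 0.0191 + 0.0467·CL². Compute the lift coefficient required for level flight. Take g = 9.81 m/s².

Weight W = mg = 24400 × 9.81 = 2.3936×10^5 N; in level flight L = W.
Dynamic pressure q = 0.5 × 0.369 × 177² = 5780 Pa.
CL = 2W/(ρv²S) = 2×2.3936×10^5/(0.369×177²×60.4) = 0.6856.

CL = 0.686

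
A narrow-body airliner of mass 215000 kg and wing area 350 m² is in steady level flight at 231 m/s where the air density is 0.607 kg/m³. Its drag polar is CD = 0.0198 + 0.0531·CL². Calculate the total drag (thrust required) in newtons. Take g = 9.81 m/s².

Weight W = mg = 215000 × 9.81 = 2.1092×10^6 N; in level flight L = W.
Dynamic pressure q = 0.5 × 0.607 × 231² = 16200 Pa.
Required CL = L/(qS) = 2.1092×10^6/(16200·350) = 0.3721.
CD = 0.0198 + 0.0531 × 0.3721² = 0.02715.
D = q·S·CD = 16200 × 350 × 0.02715 = 1.539×10^5 N

D = 1.54×10^5 N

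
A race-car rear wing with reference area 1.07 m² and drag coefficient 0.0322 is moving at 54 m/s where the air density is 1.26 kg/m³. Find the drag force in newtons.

D = 63.3 N

Dynamic pressure q = ½ρv² = ½ × 1.26 × 54² = 1837 Pa.
D = q·S·CD = 1837 × 1.07 × 0.0322 = 63.3 N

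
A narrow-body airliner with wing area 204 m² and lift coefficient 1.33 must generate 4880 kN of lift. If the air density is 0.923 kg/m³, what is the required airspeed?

L = ½ρv²S·CL ⇒ v = √(2L/(ρ·S·CL))
v = √(2 × 4.88×10^6 / (0.923 × 204 × 1.33)) = √38970 = 197 m/s

v = 197 m/s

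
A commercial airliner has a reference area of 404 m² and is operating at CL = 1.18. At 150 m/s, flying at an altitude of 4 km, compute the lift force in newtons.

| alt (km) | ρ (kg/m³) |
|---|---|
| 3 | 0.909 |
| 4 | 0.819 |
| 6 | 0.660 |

At 4 km, from the table: ρ = 0.819 kg/m³.
L = ½ρv²S·CL = ½ × 0.819 × 150² × 404 × 1.18 = 4.39×10^6 N ≈ 4390 kN

L = 4.39×10^6 N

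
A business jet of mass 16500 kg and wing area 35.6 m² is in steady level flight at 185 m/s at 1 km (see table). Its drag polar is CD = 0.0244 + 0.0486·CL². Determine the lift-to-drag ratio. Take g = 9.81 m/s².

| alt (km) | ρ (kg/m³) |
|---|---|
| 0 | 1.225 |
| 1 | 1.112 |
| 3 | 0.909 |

At 1 km, from the table: ρ = 1.112 kg/m³.
Weight W = mg = 16500 × 9.81 = 1.6186×10^5 N; in level flight L = W.
Dynamic pressure q = 0.5 × 1.112 × 185² = 19030 Pa.
CL = W/(q·S) = 1.6186×10^5 / (19030 × 35.6) = 0.2389.
CD = 0.0244 + 0.0486 × 0.2389² = 0.02717.
L/D = CL/CD = 0.2389 / 0.02717 = 8.79

L/D = 8.79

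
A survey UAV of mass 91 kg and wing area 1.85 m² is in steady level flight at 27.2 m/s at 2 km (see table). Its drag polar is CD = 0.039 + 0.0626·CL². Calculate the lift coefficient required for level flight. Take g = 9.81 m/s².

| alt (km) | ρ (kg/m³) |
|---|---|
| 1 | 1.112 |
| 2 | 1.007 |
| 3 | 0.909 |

CL = 1.3

At 2 km, from the table: ρ = 1.007 kg/m³.
Weight W = mg = 91 × 9.81 = 892.71 N; in level flight L = W.
q = ½ρv² = ½ × 1.007 × 27.2² = 372.5 Pa.
CL = 2W/(ρv²S) = 2×892.71/(1.007×27.2²×1.85) = 1.295.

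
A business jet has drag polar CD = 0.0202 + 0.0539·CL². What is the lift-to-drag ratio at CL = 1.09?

CD = 0.0202 + 0.0539 × 1.09² = 0.08424
L/D = CL/CD = 1.09 / 0.08424 = 12.9

L/D = 12.9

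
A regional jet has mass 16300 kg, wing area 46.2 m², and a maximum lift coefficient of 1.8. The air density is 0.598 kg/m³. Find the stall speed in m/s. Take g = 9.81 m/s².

V_stall = 80.2 m/s

Stall occurs when L = W at CL,max. W = mg = 16300 × 9.81 = 1.599×10^5 N.
From L = ½ρV²S·CL,max = W: V_stall = √(2W/(ρSCL,max)) = √(2·1.599×10^5/(0.598·46.2·1.8))
V_stall = √6431 = 80.2 m/s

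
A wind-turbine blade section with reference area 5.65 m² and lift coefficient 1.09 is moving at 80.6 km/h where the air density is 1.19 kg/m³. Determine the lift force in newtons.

L = 1840 N

Convert speed: v = 80.6 km/h ÷ 3.6 = 22.39 m/s.
Dynamic pressure q = ½ρv² = ½ × 1.19 × 22.39² = 298.3 Pa.
L = q·S·CL = 298.3 × 5.65 × 1.09 = 1840 N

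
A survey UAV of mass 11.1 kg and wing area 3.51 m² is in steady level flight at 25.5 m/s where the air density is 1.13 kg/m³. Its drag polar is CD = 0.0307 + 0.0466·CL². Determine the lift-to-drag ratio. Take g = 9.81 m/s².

In steady level flight, lift balances weight: W = mg = 11.1 × 9.81 = 108.89 N.
q = ½ρv² = ½ × 1.13 × 25.5² = 367.4 Pa.
CL = W/(q·S) = 108.89 / (367.4 × 3.51) = 0.08444.
CD = 0.0307 + 0.0466 × 0.08444² = 0.03103.
L/D = CL/CD = 0.08444 / 0.03103 = 2.72

L/D = 2.72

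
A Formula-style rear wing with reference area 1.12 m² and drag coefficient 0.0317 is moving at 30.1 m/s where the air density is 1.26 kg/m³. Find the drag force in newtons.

D = ½ρv²S·CD = ½ × 1.26 × 30.1² × 1.12 × 0.0317 = 20.3 N

D = 20.3 N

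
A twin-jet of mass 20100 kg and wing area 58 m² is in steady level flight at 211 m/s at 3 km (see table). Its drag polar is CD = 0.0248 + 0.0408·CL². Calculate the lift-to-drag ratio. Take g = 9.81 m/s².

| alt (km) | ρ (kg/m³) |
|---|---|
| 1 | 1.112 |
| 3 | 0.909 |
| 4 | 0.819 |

L/D = 6.47

At 3 km, from the table: ρ = 0.909 kg/m³.
Level flight ⇒ L = W = m·g = 20100 × 9.81 = 1.9718×10^5 N.
Dynamic pressure q = 0.5 × 0.909 × 211² = 20230 Pa.
Required CL = L/(qS) = 1.9718×10^5/(20230·58) = 0.168.
CD = 0.0248 + 0.0408 × 0.168² = 0.02595.
L/D = CL/CD = 0.168 / 0.02595 = 6.47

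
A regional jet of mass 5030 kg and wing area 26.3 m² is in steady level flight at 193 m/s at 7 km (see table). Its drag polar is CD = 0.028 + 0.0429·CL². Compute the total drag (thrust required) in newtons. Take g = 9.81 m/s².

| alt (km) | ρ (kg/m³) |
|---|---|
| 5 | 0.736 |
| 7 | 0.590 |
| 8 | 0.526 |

D = 8450 N

At 7 km, from the table: ρ = 0.590 kg/m³.
Weight W = mg = 5030 × 9.81 = 49344 N; in level flight L = W.
Dynamic pressure q = 0.5 × 0.59 × 193² = 10990 Pa.
Required CL = L/(qS) = 49344/(10990·26.3) = 0.1707.
CD = 0.028 + 0.0429 × 0.1707² = 0.02925.
D = q·S·CD = 10990 × 26.3 × 0.02925 = 8453 N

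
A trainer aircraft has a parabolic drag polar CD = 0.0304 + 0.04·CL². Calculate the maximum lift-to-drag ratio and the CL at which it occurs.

For CD = CD0 + K·CL², (L/D)max occurs at CL* = √(CD0/K) and equals 1/(2√(K·CD0)).
(L/D)max = 1/(2√(0.04 × 0.0304)) = 1/(2 × 0.03487) = 14.3
CL* = √(0.0304/0.04) = 0.872

(L/D)max = 14.3, at CL = 0.872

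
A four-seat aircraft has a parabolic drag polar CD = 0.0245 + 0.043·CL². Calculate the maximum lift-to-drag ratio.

(L/D)max = 15.4

For CD = CD0 + K·CL², (L/D)max occurs at CL* = √(CD0/K) and equals 1/(2√(K·CD0)).
(L/D)max = 1/(2√(0.043 × 0.0245)) = 1/(2 × 0.03246) = 15.4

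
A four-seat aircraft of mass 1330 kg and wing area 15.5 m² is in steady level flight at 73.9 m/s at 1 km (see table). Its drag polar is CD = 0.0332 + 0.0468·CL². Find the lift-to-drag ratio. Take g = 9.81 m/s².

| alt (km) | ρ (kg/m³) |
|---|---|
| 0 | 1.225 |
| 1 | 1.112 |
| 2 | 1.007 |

L/D = 7.53

At 1 km, from the table: ρ = 1.112 kg/m³.
In steady level flight, lift balances weight: W = mg = 1330 × 9.81 = 13047 N.
Dynamic pressure q = 0.5 × 1.112 × 73.9² = 3036 Pa.
Required CL = L/(qS) = 13047/(3036·15.5) = 0.2772.
CD = 0.0332 + 0.0468 × 0.2772² = 0.0368.
L/D = CL/CD = 0.2772 / 0.0368 = 7.53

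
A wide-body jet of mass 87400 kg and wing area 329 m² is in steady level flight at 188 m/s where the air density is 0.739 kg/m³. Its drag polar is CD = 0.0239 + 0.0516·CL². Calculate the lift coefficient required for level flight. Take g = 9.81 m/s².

Level flight ⇒ L = W = m·g = 87400 × 9.81 = 8.5739×10^5 N.
q = ½ρv² = ½ × 0.739 × 188² = 13060 Pa.
CL = 2W/(ρv²S) = 2×8.5739×10^5/(0.739×188²×329) = 0.1996.

CL = 0.2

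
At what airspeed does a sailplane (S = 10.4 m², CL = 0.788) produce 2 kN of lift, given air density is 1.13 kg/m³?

L = ½ρv²S·CL ⇒ v = √(2L/(ρ·S·CL))
v = √(2 × 2000 / (1.13 × 10.4 × 0.788)) = √431.9 = 20.8 m/s

v = 20.8 m/s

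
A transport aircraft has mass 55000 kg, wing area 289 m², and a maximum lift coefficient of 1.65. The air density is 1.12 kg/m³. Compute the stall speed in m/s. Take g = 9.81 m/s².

V_stall = 45 m/s

Stall occurs when L = W at CL,max. W = mg = 55000 × 9.81 = 5.396×10^5 N.
From L = ½ρV²S·CL,max = W: V_stall = √(2W/(ρSCL,max)) = √(2·5.396×10^5/(1.12·289·1.65))
V_stall = √2021 = 45 m/s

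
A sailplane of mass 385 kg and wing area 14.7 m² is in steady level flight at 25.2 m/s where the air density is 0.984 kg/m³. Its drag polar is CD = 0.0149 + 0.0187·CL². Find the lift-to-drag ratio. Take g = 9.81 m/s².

L/D = 29.9

Level flight ⇒ L = W = m·g = 385 × 9.81 = 3776.9 N.
q = ½ρv² = ½ × 0.984 × 25.2² = 312.4 Pa.
Required CL = L/(qS) = 3776.9/(312.4·14.7) = 0.8223.
CD = 0.0149 + 0.0187 × 0.8223² = 0.02755.
L/D = CL/CD = 0.8223 / 0.02755 = 29.9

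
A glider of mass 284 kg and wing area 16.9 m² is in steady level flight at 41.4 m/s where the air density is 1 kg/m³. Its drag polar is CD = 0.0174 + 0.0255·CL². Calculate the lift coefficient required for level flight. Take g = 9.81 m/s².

Level flight ⇒ L = W = m·g = 284 × 9.81 = 2786 N.
q = ½ρv² = ½ × 1 × 41.4² = 857 Pa.
CL = W/(q·S) = 2786 / (857 × 16.9) = 0.1924.

CL = 0.192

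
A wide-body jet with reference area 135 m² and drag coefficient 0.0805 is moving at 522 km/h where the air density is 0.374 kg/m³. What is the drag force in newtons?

Convert speed: v = 522 km/h ÷ 3.6 = 145 m/s.
Dynamic pressure q = ½ρv² = ½ × 0.374 × 145² = 3932 Pa.
D = q·S·CD = 3932 × 135 × 0.0805 = 42700 N ≈ 42.7 kN

D = 42700 N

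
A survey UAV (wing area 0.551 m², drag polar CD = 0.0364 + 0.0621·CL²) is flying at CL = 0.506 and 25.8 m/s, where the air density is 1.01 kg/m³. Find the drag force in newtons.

CD = 0.0364 + 0.0621 × 0.506² = 0.0523
D = ½ρv²S·CD = ½ × 1.01 × 25.8² × 0.551 × 0.0523 = 9.69 N

D = 9.69 N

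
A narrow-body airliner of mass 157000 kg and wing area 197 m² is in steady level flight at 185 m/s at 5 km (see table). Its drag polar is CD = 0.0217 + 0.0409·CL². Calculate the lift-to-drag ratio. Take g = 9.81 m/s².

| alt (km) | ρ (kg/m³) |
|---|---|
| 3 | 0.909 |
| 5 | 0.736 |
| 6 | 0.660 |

L/D = 16.6

At 5 km, from the table: ρ = 0.736 kg/m³.
Level flight ⇒ L = W = m·g = 157000 × 9.81 = 1.5402×10^6 N.
q = ½ρv² = ½ × 0.736 × 185² = 12590 Pa.
CL = W/(q·S) = 1.5402×10^6 / (12590 × 197) = 0.6207.
CD = 0.0217 + 0.0409 × 0.6207² = 0.03746.
L/D = CL/CD = 0.6207 / 0.03746 = 16.6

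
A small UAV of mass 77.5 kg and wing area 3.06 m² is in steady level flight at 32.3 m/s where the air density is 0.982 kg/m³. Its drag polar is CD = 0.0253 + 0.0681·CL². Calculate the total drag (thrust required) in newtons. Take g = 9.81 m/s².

D = 64.8 N

Level flight ⇒ L = W = m·g = 77.5 × 9.81 = 760.28 N.
q = ½ρv² = ½ × 0.982 × 32.3² = 512.3 Pa.
Required CL = L/(qS) = 760.28/(512.3·3.06) = 0.485.
CD = 0.0253 + 0.0681 × 0.485² = 0.04132.
D = q·S·CD = 512.3 × 3.06 × 0.04132 = 64.77 N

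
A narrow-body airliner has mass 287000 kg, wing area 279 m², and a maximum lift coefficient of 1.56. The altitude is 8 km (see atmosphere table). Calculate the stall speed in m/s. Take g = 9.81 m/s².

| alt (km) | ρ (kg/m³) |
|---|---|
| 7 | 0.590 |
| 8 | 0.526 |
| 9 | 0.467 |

V_stall = 157 m/s

At 8 km, from the table: ρ = 0.526 kg/m³.
Weight W = mg = 287000 × 9.81 = 2.815×10^6 N.
From L = ½ρV²S·CL,max = W: V_stall = √(2W/(ρSCL,max)) = √(2·2.815×10^6/(0.526·279·1.56))
V_stall = √24600 = 157 m/s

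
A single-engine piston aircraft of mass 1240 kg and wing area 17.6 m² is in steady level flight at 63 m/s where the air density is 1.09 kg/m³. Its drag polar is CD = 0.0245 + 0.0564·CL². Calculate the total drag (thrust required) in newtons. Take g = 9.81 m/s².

In steady level flight, lift balances weight: W = mg = 1240 × 9.81 = 12164 N.
q = ½ρv² = ½ × 1.09 × 63² = 2163 Pa.
CL = 2W/(ρv²S) = 2×12164/(1.09×63²×17.6) = 0.3195.
CD = 0.0245 + 0.0564 × 0.3195² = 0.03026.
D = q·S·CD = 2163 × 17.6 × 0.03026 = 1152 N

D = 1150 N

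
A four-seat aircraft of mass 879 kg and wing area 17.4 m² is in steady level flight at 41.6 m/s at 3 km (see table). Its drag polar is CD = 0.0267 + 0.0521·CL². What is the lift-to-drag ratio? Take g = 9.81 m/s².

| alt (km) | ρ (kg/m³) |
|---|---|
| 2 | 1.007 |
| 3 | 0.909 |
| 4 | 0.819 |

L/D = 13.3

At 3 km, from the table: ρ = 0.909 kg/m³.
Level flight ⇒ L = W = m·g = 879 × 9.81 = 8623 N.
q = ½ρv² = ½ × 0.909 × 41.6² = 786.5 Pa.
Required CL = L/(qS) = 8623/(786.5·17.4) = 0.6301.
CD = 0.0267 + 0.0521 × 0.6301² = 0.04738.
L/D = CL/CD = 0.6301 / 0.04738 = 13.3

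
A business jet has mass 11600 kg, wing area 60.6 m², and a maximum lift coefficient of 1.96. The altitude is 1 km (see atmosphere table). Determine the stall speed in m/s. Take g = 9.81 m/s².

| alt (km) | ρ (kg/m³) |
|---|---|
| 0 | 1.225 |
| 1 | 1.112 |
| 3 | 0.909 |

At 1 km, from the table: ρ = 1.112 kg/m³.
Stall occurs when L = W at CL,max. W = mg = 11600 × 9.81 = 1.138×10^5 N.
V_stall = √(2W/(ρ·S·CL,max)) = √(2 × 1.138×10^5 / (1.112 × 60.6 × 1.96))
V_stall = √1723 = 41.5 m/s

V_stall = 41.5 m/s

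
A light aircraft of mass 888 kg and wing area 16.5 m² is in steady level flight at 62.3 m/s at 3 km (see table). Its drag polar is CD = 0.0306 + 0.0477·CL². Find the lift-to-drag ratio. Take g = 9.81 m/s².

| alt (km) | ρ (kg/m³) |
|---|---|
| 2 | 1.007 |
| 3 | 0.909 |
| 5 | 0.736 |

At 3 km, from the table: ρ = 0.909 kg/m³.
In steady level flight, lift balances weight: W = mg = 888 × 9.81 = 8711.3 N.
q = ½ρv² = ½ × 0.909 × 62.3² = 1764 Pa.
CL = 2W/(ρv²S) = 2×8711.3/(0.909×62.3²×16.5) = 0.2993.
CD = 0.0306 + 0.0477 × 0.2993² = 0.03487.
L/D = CL/CD = 0.2993 / 0.03487 = 8.58

L/D = 8.58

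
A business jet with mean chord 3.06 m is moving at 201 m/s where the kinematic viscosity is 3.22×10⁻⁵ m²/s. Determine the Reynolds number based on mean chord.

Re = 1.91×10^7

Re = v·c/ν = 201 × 3.06 / (3.22×10⁻⁵) = 1.91×10^7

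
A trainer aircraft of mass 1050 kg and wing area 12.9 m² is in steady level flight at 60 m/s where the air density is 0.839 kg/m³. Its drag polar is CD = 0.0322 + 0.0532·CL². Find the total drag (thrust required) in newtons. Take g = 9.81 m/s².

D = 917 N

Level flight ⇒ L = W = m·g = 1050 × 9.81 = 10300 N.
Dynamic pressure q = 0.5 × 0.839 × 60² = 1510 Pa.
CL = 2W/(ρv²S) = 2×10300/(0.839×60²×12.9) = 0.5287.
CD = 0.0322 + 0.0532 × 0.5287² = 0.04707.
D = q·S·CD = 1510 × 12.9 × 0.04707 = 917 N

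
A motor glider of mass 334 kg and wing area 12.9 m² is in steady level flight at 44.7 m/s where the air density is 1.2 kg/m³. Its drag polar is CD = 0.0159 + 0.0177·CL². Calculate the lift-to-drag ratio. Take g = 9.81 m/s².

In steady level flight, lift balances weight: W = mg = 334 × 9.81 = 3276.5 N.
q = ½ρv² = ½ × 1.2 × 44.7² = 1199 Pa.
CL = 2W/(ρv²S) = 2×3276.5/(1.2×44.7²×12.9) = 0.2119.
CD = 0.0159 + 0.0177 × 0.2119² = 0.01669.
L/D = CL/CD = 0.2119 / 0.01669 = 12.7

L/D = 12.7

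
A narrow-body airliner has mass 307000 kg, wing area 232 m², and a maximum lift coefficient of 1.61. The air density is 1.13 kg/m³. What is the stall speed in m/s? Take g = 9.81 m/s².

V_stall = 119 m/s

Stall occurs when L = W at CL,max. W = mg = 307000 × 9.81 = 3.012×10^6 N.
V_stall = √(2W/(ρ·S·CL,max)) = √(2 × 3.012×10^6 / (1.13 × 232 × 1.61))
V_stall = √14270 = 119 m/s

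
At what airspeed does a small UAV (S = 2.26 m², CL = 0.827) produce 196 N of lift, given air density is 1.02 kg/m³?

v = 14.3 m/s

L = ½ρv²S·CL ⇒ v = √(2L/(ρ·S·CL))
v = √(2 × 196 / (1.02 × 2.26 × 0.827)) = √205.6 = 14.3 m/s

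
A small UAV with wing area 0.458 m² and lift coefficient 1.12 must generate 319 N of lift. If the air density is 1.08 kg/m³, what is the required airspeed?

L = ½ρv²S·CL ⇒ v = √(2L/(ρ·S·CL))
v = √(2 × 319 / (1.08 × 0.458 × 1.12)) = √1152 = 33.9 m/s

v = 33.9 m/s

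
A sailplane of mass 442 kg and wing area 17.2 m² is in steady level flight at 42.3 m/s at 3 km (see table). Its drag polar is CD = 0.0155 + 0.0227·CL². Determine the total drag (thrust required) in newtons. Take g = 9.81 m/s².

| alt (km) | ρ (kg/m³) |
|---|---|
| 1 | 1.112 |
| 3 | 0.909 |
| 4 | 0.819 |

At 3 km, from the table: ρ = 0.909 kg/m³.
Weight W = mg = 442 × 9.81 = 4336 N; in level flight L = W.
q = ½ρv² = ½ × 0.909 × 42.3² = 813.2 Pa.
Required CL = L/(qS) = 4336/(813.2·17.2) = 0.31.
CD = 0.0155 + 0.0227 × 0.31² = 0.01768.
D = q·S·CD = 813.2 × 17.2 × 0.01768 = 247.3 N

D = 247 N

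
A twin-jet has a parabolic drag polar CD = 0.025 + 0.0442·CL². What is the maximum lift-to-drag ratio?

(L/D)max = 15

For CD = CD0 + K·CL², (L/D)max occurs at CL* = √(CD0/K) and equals 1/(2√(K·CD0)).
(L/D)max = 1/(2√(0.0442 × 0.025)) = 1/(2 × 0.03324) = 15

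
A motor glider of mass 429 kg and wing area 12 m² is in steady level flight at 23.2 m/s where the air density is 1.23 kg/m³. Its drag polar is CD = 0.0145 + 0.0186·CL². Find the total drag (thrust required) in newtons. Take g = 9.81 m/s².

D = 141 N

Weight W = mg = 429 × 9.81 = 4208.5 N; in level flight L = W.
Dynamic pressure q = 0.5 × 1.23 × 23.2² = 331 Pa.
CL = 2W/(ρv²S) = 2×4208.5/(1.23×23.2²×12) = 1.059.
CD = 0.0145 + 0.0186 × 1.059² = 0.03538.
D = q·S·CD = 331 × 12 × 0.03538 = 140.5 N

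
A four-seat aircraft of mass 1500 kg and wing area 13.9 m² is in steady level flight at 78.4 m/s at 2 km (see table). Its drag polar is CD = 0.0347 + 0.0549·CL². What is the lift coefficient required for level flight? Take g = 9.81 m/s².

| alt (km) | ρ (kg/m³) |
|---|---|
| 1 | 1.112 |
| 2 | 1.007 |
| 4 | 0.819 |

CL = 0.342

At 2 km, from the table: ρ = 1.007 kg/m³.
Weight W = mg = 1500 × 9.81 = 14715 N; in level flight L = W.
q = ½ρv² = ½ × 1.007 × 78.4² = 3095 Pa.
CL = 2W/(ρv²S) = 2×14715/(1.007×78.4²×13.9) = 0.3421.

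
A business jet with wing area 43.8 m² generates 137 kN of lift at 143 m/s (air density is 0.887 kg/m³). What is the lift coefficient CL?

CL = 0.345

From L = ½ρv²S·CL, rearranging gives CL = 2L/(ρv²S).
CL = 2 × 1.37×10^5 / (0.887 × 143² × 43.8) = 0.345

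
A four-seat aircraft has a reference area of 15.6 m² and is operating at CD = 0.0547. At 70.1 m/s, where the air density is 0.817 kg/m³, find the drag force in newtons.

D = 1710 N

D = ½ρv²S·CD = ½ × 0.817 × 70.1² × 15.6 × 0.0547 = 1710 N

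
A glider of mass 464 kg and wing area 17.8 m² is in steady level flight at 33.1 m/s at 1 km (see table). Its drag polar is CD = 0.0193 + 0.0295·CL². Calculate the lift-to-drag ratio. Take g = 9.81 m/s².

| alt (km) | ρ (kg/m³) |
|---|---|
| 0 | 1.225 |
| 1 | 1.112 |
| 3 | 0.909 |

L/D = 17.1

At 1 km, from the table: ρ = 1.112 kg/m³.
Weight W = mg = 464 × 9.81 = 4551.8 N; in level flight L = W.
Dynamic pressure q = 0.5 × 1.112 × 33.1² = 609.2 Pa.
Required CL = L/(qS) = 4551.8/(609.2·17.8) = 0.4198.
CD = 0.0193 + 0.0295 × 0.4198² = 0.0245.
L/D = CL/CD = 0.4198 / 0.0245 = 17.1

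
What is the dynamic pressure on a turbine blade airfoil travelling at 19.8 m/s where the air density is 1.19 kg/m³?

q = 233 Pa

q = ½ρv² = ½ × 1.19 × 19.8² = 233 Pa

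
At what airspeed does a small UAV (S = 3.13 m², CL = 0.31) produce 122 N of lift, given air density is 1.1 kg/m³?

v = 15.1 m/s

L = ½ρv²S·CL ⇒ v = √(2L/(ρ·S·CL))
v = √(2 × 122 / (1.1 × 3.13 × 0.31)) = √228.6 = 15.1 m/s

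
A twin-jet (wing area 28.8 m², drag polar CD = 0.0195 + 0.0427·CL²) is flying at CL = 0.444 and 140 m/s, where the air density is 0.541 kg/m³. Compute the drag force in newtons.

CD = 0.0195 + 0.0427 × 0.444² = 0.02792
D = ½ρv²S·CD = ½ × 0.541 × 140² × 28.8 × 0.02792 = 4260 N

D = 4260 N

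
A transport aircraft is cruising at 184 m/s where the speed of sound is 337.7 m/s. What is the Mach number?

M = 0.545

M = v/a = 184 / 337.7 = 0.545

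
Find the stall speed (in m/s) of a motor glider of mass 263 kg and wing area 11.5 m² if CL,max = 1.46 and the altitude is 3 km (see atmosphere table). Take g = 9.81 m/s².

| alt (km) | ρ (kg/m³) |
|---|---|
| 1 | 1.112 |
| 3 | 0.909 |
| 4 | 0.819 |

At 3 km, from the table: ρ = 0.909 kg/m³.
At stall, lift equals weight: L = W = m·g = 263 × 9.81 = 2580 N.
V_stall = √(2W/(ρ·S·CL,max)) = √(2 × 2580 / (0.909 × 11.5 × 1.46))
V_stall = √338.1 = 18.4 m/s

V_stall = 18.4 m/s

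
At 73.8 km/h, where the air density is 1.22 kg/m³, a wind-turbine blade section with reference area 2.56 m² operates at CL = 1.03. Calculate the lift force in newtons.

L = 676 N

Convert speed: v = 73.8 km/h ÷ 3.6 = 20.5 m/s.
L = ½ρv²S·CL = ½ × 1.22 × 20.5² × 2.56 × 1.03 = 676 N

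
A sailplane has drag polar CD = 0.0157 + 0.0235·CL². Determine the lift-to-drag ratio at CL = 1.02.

L/D = 25.4

CD = 0.0157 + 0.0235 × 1.02² = 0.04015
L/D = CL/CD = 1.02 / 0.04015 = 25.4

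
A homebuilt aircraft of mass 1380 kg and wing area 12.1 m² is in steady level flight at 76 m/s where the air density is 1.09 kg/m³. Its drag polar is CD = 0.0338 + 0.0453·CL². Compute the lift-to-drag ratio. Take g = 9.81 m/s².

In steady level flight, lift balances weight: W = mg = 1380 × 9.81 = 13538 N.
Dynamic pressure q = 0.5 × 1.09 × 76² = 3148 Pa.
Required CL = L/(qS) = 13538/(3148·12.1) = 0.3554.
CD = 0.0338 + 0.0453 × 0.3554² = 0.03952.
L/D = CL/CD = 0.3554 / 0.03952 = 8.99

L/D = 8.99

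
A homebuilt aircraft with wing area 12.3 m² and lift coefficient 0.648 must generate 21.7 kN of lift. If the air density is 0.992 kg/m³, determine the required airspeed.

L = ½ρv²S·CL ⇒ v = √(2L/(ρ·S·CL))
v = √(2 × 21700 / (0.992 × 12.3 × 0.648)) = √5489 = 74.1 m/s

v = 74.1 m/s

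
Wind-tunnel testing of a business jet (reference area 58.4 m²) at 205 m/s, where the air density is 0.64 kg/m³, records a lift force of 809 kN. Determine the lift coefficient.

CL = 1.03

From L = ½ρv²S·CL, rearranging gives CL = 2L/(ρv²S).
CL = 2 × 8.09×10^5 / (0.64 × 205² × 58.4) = 1.03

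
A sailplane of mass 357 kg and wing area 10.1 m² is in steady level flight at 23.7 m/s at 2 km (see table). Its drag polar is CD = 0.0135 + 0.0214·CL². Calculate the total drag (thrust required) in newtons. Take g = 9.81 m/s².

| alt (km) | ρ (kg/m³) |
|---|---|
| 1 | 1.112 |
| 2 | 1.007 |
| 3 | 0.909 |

At 2 km, from the table: ρ = 1.007 kg/m³.
In steady level flight, lift balances weight: W = mg = 357 × 9.81 = 3502.2 N.
Dynamic pressure q = 0.5 × 1.007 × 23.7² = 282.8 Pa.
CL = W/(q·S) = 3502.2 / (282.8 × 10.1) = 1.226.
CD = 0.0135 + 0.0214 × 1.226² = 0.04567.
D = q·S·CD = 282.8 × 10.1 × 0.04567 = 130.5 N

D = 130 N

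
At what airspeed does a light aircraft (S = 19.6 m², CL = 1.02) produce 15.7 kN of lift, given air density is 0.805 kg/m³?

v = 44.2 m/s

L = ½ρv²S·CL ⇒ v = √(2L/(ρ·S·CL))
v = √(2 × 15700 / (0.805 × 19.6 × 1.02)) = √1951 = 44.2 m/s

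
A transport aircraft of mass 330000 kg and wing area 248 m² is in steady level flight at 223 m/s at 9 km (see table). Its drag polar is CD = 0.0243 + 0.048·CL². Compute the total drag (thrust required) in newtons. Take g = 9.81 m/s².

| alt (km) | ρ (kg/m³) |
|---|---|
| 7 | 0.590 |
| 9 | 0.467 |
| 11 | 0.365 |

At 9 km, from the table: ρ = 0.467 kg/m³.
Level flight ⇒ L = W = m·g = 330000 × 9.81 = 3.2373×10^6 N.
q = ½ρv² = ½ × 0.467 × 223² = 11610 Pa.
CL = 2W/(ρv²S) = 2×3.2373×10^6/(0.467×223²×248) = 1.124.
CD = 0.0243 + 0.048 × 1.124² = 0.08496.
D = q·S·CD = 11610 × 248 × 0.08496 = 2.447×10^5 N

D = 2.45×10^5 N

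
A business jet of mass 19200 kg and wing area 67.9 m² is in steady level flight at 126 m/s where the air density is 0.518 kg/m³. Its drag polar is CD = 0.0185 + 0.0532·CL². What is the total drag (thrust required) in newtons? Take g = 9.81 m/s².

In steady level flight, lift balances weight: W = mg = 19200 × 9.81 = 1.8835×10^5 N.
Dynamic pressure q = 0.5 × 0.518 × 126² = 4112 Pa.
Required CL = L/(qS) = 1.8835×10^5/(4112·67.9) = 0.6746.
CD = 0.0185 + 0.0532 × 0.6746² = 0.04271.
D = q·S·CD = 4112 × 67.9 × 0.04271 = 11930 N

D = 11900 N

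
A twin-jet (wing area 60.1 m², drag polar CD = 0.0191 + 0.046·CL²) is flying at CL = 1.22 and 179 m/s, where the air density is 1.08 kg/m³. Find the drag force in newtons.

CD = 0.0191 + 0.046 × 1.22² = 0.08757
D = ½ρv²S·CD = ½ × 1.08 × 179² × 60.1 × 0.08757 = 91100 N

D = 91100 N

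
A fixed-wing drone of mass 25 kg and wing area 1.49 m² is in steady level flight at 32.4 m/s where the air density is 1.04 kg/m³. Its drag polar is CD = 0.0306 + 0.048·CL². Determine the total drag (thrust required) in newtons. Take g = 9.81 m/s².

D = 28.4 N

In steady level flight, lift balances weight: W = mg = 25 × 9.81 = 245.25 N.
q = ½ρv² = ½ × 1.04 × 32.4² = 545.9 Pa.
CL = W/(q·S) = 245.25 / (545.9 × 1.49) = 0.3015.
CD = 0.0306 + 0.048 × 0.3015² = 0.03496.
D = q·S·CD = 545.9 × 1.49 × 0.03496 = 28.44 N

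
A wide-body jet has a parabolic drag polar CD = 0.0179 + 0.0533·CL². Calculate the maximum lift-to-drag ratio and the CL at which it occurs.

(L/D)max = 16.2, at CL = 0.58

For CD = CD0 + K·CL², (L/D)max occurs at CL* = √(CD0/K) and equals 1/(2√(K·CD0)).
(L/D)max = 1/(2√(0.0533 × 0.0179)) = 1/(2 × 0.03089) = 16.2
CL* = √(0.0179/0.0533) = 0.58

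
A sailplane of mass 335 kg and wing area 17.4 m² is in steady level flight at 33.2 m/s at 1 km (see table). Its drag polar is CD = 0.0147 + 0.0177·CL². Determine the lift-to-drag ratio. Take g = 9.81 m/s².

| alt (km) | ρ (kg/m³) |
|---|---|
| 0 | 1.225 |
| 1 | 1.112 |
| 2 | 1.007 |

At 1 km, from the table: ρ = 1.112 kg/m³.
Level flight ⇒ L = W = m·g = 335 × 9.81 = 3286.4 N.
q = ½ρv² = ½ × 1.112 × 33.2² = 612.8 Pa.
CL = 2W/(ρv²S) = 2×3286.4/(1.112×33.2²×17.4) = 0.3082.
CD = 0.0147 + 0.0177 × 0.3082² = 0.01638.
L/D = CL/CD = 0.3082 / 0.01638 = 18.8

L/D = 18.8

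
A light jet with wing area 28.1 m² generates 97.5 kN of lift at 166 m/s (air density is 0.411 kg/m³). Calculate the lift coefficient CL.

CL = 0.613

From L = ½ρv²S·CL, rearranging gives CL = 2L/(ρv²S).
CL = 2 × 97500 / (0.411 × 166² × 28.1) = 0.613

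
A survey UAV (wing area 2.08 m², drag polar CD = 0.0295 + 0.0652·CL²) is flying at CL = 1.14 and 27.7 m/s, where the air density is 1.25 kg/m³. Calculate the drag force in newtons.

D = 114 N

CD = 0.0295 + 0.0652 × 1.14² = 0.1142
D = ½ρv²S·CD = ½ × 1.25 × 27.7² × 2.08 × 0.1142 = 114 N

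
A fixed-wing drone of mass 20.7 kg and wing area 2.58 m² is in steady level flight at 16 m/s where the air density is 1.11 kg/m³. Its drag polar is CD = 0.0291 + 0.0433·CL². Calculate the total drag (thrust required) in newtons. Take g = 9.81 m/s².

Level flight ⇒ L = W = m·g = 20.7 × 9.81 = 203.07 N.
q = ½ρv² = ½ × 1.11 × 16² = 142.1 Pa.
CL = W/(q·S) = 203.07 / (142.1 × 2.58) = 0.554.
CD = 0.0291 + 0.0433 × 0.554² = 0.04239.
D = q·S·CD = 142.1 × 2.58 × 0.04239 = 15.54 N

D = 15.5 N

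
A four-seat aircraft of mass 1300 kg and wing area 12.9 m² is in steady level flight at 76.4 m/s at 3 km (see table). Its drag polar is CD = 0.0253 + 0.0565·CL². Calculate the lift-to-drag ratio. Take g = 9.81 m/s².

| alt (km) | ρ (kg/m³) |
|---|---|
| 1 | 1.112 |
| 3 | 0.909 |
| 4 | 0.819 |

L/D = 11.2

At 3 km, from the table: ρ = 0.909 kg/m³.
Weight W = mg = 1300 × 9.81 = 12753 N; in level flight L = W.
Dynamic pressure q = 0.5 × 0.909 × 76.4² = 2653 Pa.
CL = 2W/(ρv²S) = 2×12753/(0.909×76.4²×12.9) = 0.3727.
CD = 0.0253 + 0.0565 × 0.3727² = 0.03315.
L/D = CL/CD = 0.3727 / 0.03315 = 11.2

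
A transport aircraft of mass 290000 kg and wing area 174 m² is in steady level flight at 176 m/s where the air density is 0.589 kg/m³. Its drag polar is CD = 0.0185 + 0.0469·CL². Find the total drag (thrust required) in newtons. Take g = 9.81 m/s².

D = 2.69×10^5 N

Level flight ⇒ L = W = m·g = 290000 × 9.81 = 2.8449×10^6 N.
Dynamic pressure q = 0.5 × 0.589 × 176² = 9122 Pa.
CL = 2W/(ρv²S) = 2×2.8449×10^6/(0.589×176²×174) = 1.792.
CD = 0.0185 + 0.0469 × 1.792² = 0.1692.
D = q·S·CD = 9122 × 174 × 0.1692 = 2.685×10^5 N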